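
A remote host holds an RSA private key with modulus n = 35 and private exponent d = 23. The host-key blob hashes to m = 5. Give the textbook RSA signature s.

10

Squares mod 35: m^1≡5, m^2≡25, m^4≡30, m^8≡25, m^16≡30
23 = 16 + 4 + 2 + 1, so m^23 ≡ 30·30·25·5 ≡ 10 (mod 35)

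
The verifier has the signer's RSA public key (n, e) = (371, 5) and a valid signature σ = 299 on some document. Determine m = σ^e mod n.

220

σ^2 ≡ 299^2 = 89401 ≡ 361
σ^4 ≡ 361^2 = 130321 ≡ 100
5 = 4 + 1, so σ^5 ≡ 100·299 ≡ 220 (mod 371)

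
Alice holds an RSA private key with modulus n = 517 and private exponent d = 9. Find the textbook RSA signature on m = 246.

179

m^2 ≡ 246^2 = 60516 ≡ 27
m^4 ≡ 27^2 = 729 ≡ 212
m^8 ≡ 212^2 = 44944 ≡ 482
9 = 8 + 1, so m^9 ≡ 482·246 ≡ 179 (mod 517)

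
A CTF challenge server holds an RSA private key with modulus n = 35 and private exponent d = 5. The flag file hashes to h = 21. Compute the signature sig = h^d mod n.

h^2 ≡ 21^2 = 441 ≡ 21
h^4 ≡ 21^2 = 441 ≡ 21
5 = 4 + 1, so h^5 ≡ 21·21 ≡ 21 (mod 35)

21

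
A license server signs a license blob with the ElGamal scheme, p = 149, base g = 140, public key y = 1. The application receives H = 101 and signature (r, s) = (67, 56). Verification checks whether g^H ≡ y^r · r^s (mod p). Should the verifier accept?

reject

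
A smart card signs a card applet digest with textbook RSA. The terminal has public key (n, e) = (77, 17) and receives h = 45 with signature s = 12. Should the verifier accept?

s^2 ≡ 12^2 = 144 ≡ 67
s^4 ≡ 67^2 = 4489 ≡ 23
s^8 ≡ 23^2 = 529 ≡ 67
s^16 ≡ 67^2 = 4489 ≡ 23
17 = 16 + 1, so s^17 ≡ 23·12 ≡ 45 (mod 77)
Since 45 equals the digest 45, verification succeeds.

accept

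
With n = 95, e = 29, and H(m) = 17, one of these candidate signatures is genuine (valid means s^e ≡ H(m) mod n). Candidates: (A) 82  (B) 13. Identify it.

A

Candidate A: Squares mod 95: 82^1≡82, 82^2≡74, 82^4≡61, 82^8≡16, 82^16≡66; 29 = 16 + 8 + 4 + 1, so 82^29 ≡ 66·16·61·82 ≡ 17 (mod 95)
  → matches H(m) = 17
Candidate B: Squares mod 95: 13^1≡13, 13^2≡74, 13^4≡61, 13^8≡16, 13^16≡66; 29 = 16 + 8 + 4 + 1, so 13^29 ≡ 66·16·61·13 ≡ 78 (mod 95)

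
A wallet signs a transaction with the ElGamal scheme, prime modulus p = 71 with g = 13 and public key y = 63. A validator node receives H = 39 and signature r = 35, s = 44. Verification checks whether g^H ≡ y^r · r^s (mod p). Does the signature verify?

Left side g^H mod p:
Squares mod 71: 13^1≡13, 13^2≡27, 13^4≡19, 13^8≡6, 13^16≡36, 13^32≡18
39 = 32 + 4 + 2 + 1, so 13^39 ≡ 18·19·27·13 ≡ 52 (mod 71)
Right side y^r · r^s mod p:
Squares mod 71: 63^1≡63, 63^2≡64, 63^4≡49, 63^8≡58, 63^16≡27, 63^32≡19
35 = 32 + 2 + 1, so 63^35 ≡ 19·64·63 ≡ 70 (mod 71)
Squares mod 71: 35^1≡35, 35^2≡18, 35^4≡40, 35^8≡38, 35^16≡24, 35^32≡8
44 = 32 + 8 + 4, so 35^44 ≡ 8·38·40 ≡ 19 (mod 71)
70·19 = 1330 ≡ 52 (mod 71)
52 ≡ 52 (mod 71), so the signature is genuine.

verifies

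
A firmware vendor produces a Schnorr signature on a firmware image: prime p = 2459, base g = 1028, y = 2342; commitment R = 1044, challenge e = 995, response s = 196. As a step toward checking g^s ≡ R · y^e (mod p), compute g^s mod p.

1521

Squares mod 2459: 1028^1≡1028, 1028^2≡1873, 1028^4≡1595, 1028^8≡1419, 1028^16≡2099, 1028^32≡1732, 1028^64≡2303, 1028^128≡2205
196 = 128 + 64 + 4, so 1028^196 ≡ 2205·2303·1595 ≡ 1521 (mod 2459)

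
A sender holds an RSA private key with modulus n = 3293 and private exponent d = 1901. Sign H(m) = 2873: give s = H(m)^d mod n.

311

(H(m))^1901 mod 3293 = 311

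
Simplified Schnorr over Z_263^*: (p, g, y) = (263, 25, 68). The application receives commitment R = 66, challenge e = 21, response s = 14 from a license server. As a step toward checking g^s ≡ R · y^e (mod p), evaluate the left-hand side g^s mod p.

25^2 = 625 ≡ 99
25^4 ≡ 99^2 = 9801 ≡ 70
25^8 ≡ 70^2 = 4900 ≡ 166
14 = 8 + 4 + 2, so 25^14 ≡ 166·70·99 ≡ 18 (mod 263)

18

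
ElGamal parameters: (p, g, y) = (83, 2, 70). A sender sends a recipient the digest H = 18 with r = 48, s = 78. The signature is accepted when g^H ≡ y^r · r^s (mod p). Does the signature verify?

Left side g^H mod p:
2^2 = 4
2^4 ≡ 4^2 = 16
2^8 ≡ 16^2 = 256 ≡ 7
2^16 ≡ 7^2 = 49
18 = 16 + 2, so 2^18 ≡ 49·4 ≡ 30 (mod 83)
Right side y^r · r^s mod p:
70^2 = 4900 ≡ 3
70^4 ≡ 3^2 = 9
70^8 ≡ 9^2 = 81
70^16 ≡ 81^2 = 6561 ≡ 4
70^32 ≡ 4^2 = 16
48 = 32 + 16, so 70^48 ≡ 16·4 ≡ 64 (mod 83)
48^2 = 2304 ≡ 63
48^4 ≡ 63^2 = 3969 ≡ 68
48^8 ≡ 68^2 = 4624 ≡ 59
48^16 ≡ 59^2 = 3481 ≡ 78
48^32 ≡ 78^2 = 6084 ≡ 25
48^64 ≡ 25^2 = 625 ≡ 44
78 = 64 + 8 + 4 + 2, so 48^78 ≡ 44·59·68·63 ≡ 11 (mod 83)
64·11 = 704 ≡ 40 (mod 83)
30 ≠ 40, so verification fails.

does not verify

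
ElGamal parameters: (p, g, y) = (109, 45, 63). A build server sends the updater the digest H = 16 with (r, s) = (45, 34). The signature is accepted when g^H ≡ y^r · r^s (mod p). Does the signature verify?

verifies

Left side g^H mod p:
45^2 = 2025 ≡ 63
45^4 ≡ 63^2 = 3969 ≡ 45
45^8 ≡ 45^2 = 2025 ≡ 63
45^16 ≡ 63^2 = 3969 ≡ 45
Right side y^r · r^s mod p:
63^2 = 3969 ≡ 45
63^4 ≡ 45^2 = 2025 ≡ 63
63^8 ≡ 63^2 = 3969 ≡ 45
63^16 ≡ 45^2 = 2025 ≡ 63
63^32 ≡ 63^2 = 3969 ≡ 45
45 = 32 + 8 + 4 + 1, so 63^45 ≡ 45·45·63·63 ≡ 1 (mod 109)
45^2 = 2025 ≡ 63
45^4 ≡ 63^2 = 3969 ≡ 45
45^8 ≡ 45^2 = 2025 ≡ 63
45^16 ≡ 63^2 = 3969 ≡ 45
45^32 ≡ 45^2 = 2025 ≡ 63
34 = 32 + 2, so 45^34 ≡ 63·63 ≡ 45 (mod 109)
1·45 = 45 ≡ 45 (mod 109)
45 ≡ 45 (mod 109), so the signature is genuine.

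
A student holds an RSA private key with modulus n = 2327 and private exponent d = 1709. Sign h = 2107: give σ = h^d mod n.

h^2 ≡ 2107^2 = 4439449 ≡ 1860
h^4 ≡ 1860^2 = 3459600 ≡ 1678
h^8 ≡ 1678^2 = 2815684 ≡ 14
h^16 ≡ 14^2 = 196
h^32 ≡ 196^2 = 38416 ≡ 1184
h^64 ≡ 1184^2 = 1401856 ≡ 1002
h^128 ≡ 1002^2 = 1004004 ≡ 1067
h^256 ≡ 1067^2 = 1138489 ≡ 586
h^512 ≡ 586^2 = 343396 ≡ 1327
h^1024 ≡ 1327^2 = 1760929 ≡ 1717
1709 = 1024 + 512 + 128 + 32 + 8 + 4 + 1, so h^1709 ≡ 1717·1327·1067·1184·14·1678·2107 ≡ 1548 (mod 2327)

1548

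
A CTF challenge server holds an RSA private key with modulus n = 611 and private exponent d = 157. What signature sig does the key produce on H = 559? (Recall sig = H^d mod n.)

507

H^157 mod 611 = 507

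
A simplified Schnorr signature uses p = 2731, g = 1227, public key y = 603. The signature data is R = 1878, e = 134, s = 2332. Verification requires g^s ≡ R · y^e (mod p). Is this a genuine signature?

forged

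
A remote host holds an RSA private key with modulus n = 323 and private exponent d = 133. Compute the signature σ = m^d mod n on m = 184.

29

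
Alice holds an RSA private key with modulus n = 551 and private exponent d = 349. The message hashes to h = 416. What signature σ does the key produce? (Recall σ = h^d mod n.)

461

h^2 ≡ 416^2 = 173056 ≡ 42
h^4 ≡ 42^2 = 1764 ≡ 111
h^8 ≡ 111^2 = 12321 ≡ 199
h^16 ≡ 199^2 = 39601 ≡ 480
h^32 ≡ 480^2 = 230400 ≡ 82
h^64 ≡ 82^2 = 6724 ≡ 112
h^128 ≡ 112^2 = 12544 ≡ 422
h^256 ≡ 422^2 = 178084 ≡ 111
349 = 256 + 64 + 16 + 8 + 4 + 1, so h^349 ≡ 111·112·480·199·111·416 ≡ 461 (mod 551)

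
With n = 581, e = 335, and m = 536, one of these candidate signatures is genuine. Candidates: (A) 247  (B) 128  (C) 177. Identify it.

A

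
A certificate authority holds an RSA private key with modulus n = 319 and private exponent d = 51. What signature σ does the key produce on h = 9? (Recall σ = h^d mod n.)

Squares mod 319: h^1≡9, h^2≡81, h^4≡181, h^8≡223, h^16≡284, h^32≡268
51 = 32 + 16 + 2 + 1, so h^51 ≡ 268·284·81·9 ≡ 64 (mod 319)

64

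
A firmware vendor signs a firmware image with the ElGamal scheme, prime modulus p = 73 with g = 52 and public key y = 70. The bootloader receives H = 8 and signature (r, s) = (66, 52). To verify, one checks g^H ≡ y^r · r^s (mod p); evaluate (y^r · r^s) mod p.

8

70^2 = 4900 ≡ 9
70^4 ≡ 9^2 = 81 ≡ 8
70^8 ≡ 8^2 = 64
70^16 ≡ 64^2 = 4096 ≡ 8
70^32 ≡ 8^2 = 64
70^64 ≡ 64^2 = 4096 ≡ 8
66 = 64 + 2, so 70^66 ≡ 8·9 ≡ 72 (mod 73)
66^2 = 4356 ≡ 49
66^4 ≡ 49^2 = 2401 ≡ 65
66^8 ≡ 65^2 = 4225 ≡ 64
66^16 ≡ 64^2 = 4096 ≡ 8
66^32 ≡ 8^2 = 64
52 = 32 + 16 + 4, so 66^52 ≡ 64·8·65 ≡ 65 (mod 73)
y^r · r^s ≡ 72·65 = 4680 ≡ 8 (mod 73)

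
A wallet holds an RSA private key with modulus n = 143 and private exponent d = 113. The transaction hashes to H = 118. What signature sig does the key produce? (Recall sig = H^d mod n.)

105

Squares mod 143: H^1≡118, H^2≡53, H^4≡92, H^8≡27, H^16≡14, H^32≡53, H^64≡92
113 = 64 + 32 + 16 + 1, so H^113 ≡ 92·53·14·118 ≡ 105 (mod 143)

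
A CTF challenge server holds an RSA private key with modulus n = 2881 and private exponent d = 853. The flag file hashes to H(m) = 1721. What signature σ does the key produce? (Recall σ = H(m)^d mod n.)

1850

(H(m))^2 ≡ 1721^2 = 2961841 ≡ 173
(H(m))^4 ≡ 173^2 = 29929 ≡ 1119
(H(m))^8 ≡ 1119^2 = 1252161 ≡ 1807
(H(m))^16 ≡ 1807^2 = 3265249 ≡ 1076
(H(m))^32 ≡ 1076^2 = 1157776 ≡ 2495
(H(m))^64 ≡ 2495^2 = 6225025 ≡ 2065
(H(m))^128 ≡ 2065^2 = 4264225 ≡ 345
(H(m))^256 ≡ 345^2 = 119025 ≡ 904
(H(m))^512 ≡ 904^2 = 817216 ≡ 1893
853 = 512 + 256 + 64 + 16 + 4 + 1, so (H(m))^853 ≡ 1893·904·2065·1076·1119·1721 ≡ 1850 (mod 2881)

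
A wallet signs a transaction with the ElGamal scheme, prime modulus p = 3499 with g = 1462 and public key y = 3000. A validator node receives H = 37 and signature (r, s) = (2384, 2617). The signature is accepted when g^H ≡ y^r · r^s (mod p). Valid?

Left side g^H mod p:
Squares mod 3499: 1462^1≡1462, 1462^2≡3054, 1462^4≡2081, 1462^8≡2298, 1462^16≡813, 1462^32≡3157
37 = 32 + 4 + 1, so 1462^37 ≡ 3157·2081·1462 ≡ 3302 (mod 3499)
Right side y^r · r^s mod p:
Squares mod 3499: 3000^1≡3000, 3000^2≡572, 3000^4≡1777, 3000^8≡1631, 3000^16≡921, 3000^32≡1483, 3000^64≡1917, 3000^128≡939, 3000^256≡3472, 3000^512≡729, 3000^1024≡3092, 3000^2048≡1196
2384 = 2048 + 256 + 64 + 16, so 3000^2384 ≡ 1196·3472·1917·921 ≡ 667 (mod 3499)
Squares mod 3499: 2384^1≡2384, 2384^2≡1080, 2384^4≡1233, 2384^8≡1723, 2384^16≡1577, 2384^32≡2639, 2384^64≡1311, 2384^128≡712, 2384^256≡3088, 2384^512≡969, 2384^1024≡1229, 2384^2048≡2372
2617 = 2048 + 512 + 32 + 16 + 8 + 1, so 2384^2617 ≡ 2372·969·2639·1577·1723·2384 ≡ 3441 (mod 3499)
667·3441 = 2295147 ≡ 3302 (mod 3499)
3302 ≡ 3302 (mod 3499), so the signature is genuine.

yes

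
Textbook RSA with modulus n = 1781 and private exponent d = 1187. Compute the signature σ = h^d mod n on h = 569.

459

h^2 ≡ 569^2 = 323761 ≡ 1400
h^4 ≡ 1400^2 = 1960000 ≡ 900
h^8 ≡ 900^2 = 810000 ≡ 1426
h^16 ≡ 1426^2 = 2033476 ≡ 1355
h^32 ≡ 1355^2 = 1836025 ≡ 1595
h^64 ≡ 1595^2 = 2544025 ≡ 757
h^128 ≡ 757^2 = 573049 ≡ 1348
h^256 ≡ 1348^2 = 1817104 ≡ 484
h^512 ≡ 484^2 = 234256 ≡ 945
h^1024 ≡ 945^2 = 893025 ≡ 744
1187 = 1024 + 128 + 32 + 2 + 1, so h^1187 ≡ 744·1348·1595·1400·569 ≡ 459 (mod 1781)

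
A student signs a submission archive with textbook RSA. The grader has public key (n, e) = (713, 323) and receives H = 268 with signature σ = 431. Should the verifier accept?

accept

σ^2 ≡ 431^2 = 185761 ≡ 381
σ^4 ≡ 381^2 = 145161 ≡ 422
σ^8 ≡ 422^2 = 178084 ≡ 547
σ^16 ≡ 547^2 = 299209 ≡ 462
σ^32 ≡ 462^2 = 213444 ≡ 257
σ^64 ≡ 257^2 = 66049 ≡ 453
σ^128 ≡ 453^2 = 205209 ≡ 578
σ^256 ≡ 578^2 = 334084 ≡ 400
323 = 256 + 64 + 2 + 1, so σ^323 ≡ 400·453·381·431 ≡ 268 (mod 713)
268 = H, so the signature checks out.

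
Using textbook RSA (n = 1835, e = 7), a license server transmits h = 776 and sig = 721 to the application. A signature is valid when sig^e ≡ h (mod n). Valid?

yes

sig^2 ≡ 721^2 = 519841 ≡ 536
sig^4 ≡ 536^2 = 287296 ≡ 1036
7 = 4 + 2 + 1, so sig^7 ≡ 1036·536·721 ≡ 776 (mod 1835)
776 = h, so the signature checks out.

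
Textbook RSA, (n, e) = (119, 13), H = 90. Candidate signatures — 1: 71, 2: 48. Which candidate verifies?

Candidate 1: 71^2 = 5041 ≡ 43; 71^4 ≡ 43^2 = 1849 ≡ 64; 71^8 ≡ 64^2 = 4096 ≡ 50; 13 = 8 + 4 + 1, so 71^13 ≡ 50·64·71 ≡ 29 (mod 119)
Candidate 2: 48^2 = 2304 ≡ 43; 48^4 ≡ 43^2 = 1849 ≡ 64; 48^8 ≡ 64^2 = 4096 ≡ 50; 13 = 8 + 4 + 1, so 48^13 ≡ 50·64·48 ≡ 90 (mod 119)
  → matches H = 90

2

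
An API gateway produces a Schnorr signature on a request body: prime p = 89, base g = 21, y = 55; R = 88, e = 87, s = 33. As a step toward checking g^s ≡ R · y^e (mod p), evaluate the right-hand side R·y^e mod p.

Squares mod 89: 55^1≡55, 55^2≡88, 55^4≡1, 55^8≡1, 55^16≡1, 55^32≡1, 55^64≡1
87 = 64 + 16 + 4 + 2 + 1, so 55^87 ≡ 1·1·1·88·55 ≡ 34 (mod 89)
R · y^e ≡ 88·34 = 2992 ≡ 55 (mod 89)

55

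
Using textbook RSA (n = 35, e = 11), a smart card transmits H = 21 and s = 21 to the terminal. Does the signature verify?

verifies

s^2 ≡ 21^2 = 441 ≡ 21
s^4 ≡ 21^2 = 441 ≡ 21
s^8 ≡ 21^2 = 441 ≡ 21
11 = 8 + 2 + 1, so s^11 ≡ 21·21·21 ≡ 21 (mod 35)
21 = H, so the signature checks out.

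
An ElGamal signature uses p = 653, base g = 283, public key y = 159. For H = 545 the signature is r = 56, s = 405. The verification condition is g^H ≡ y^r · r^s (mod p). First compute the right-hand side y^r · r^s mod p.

159^56 mod 653 = 540
56^405 mod 653 = 243
y^r · r^s ≡ 540·243 = 131220 ≡ 620 (mod 653)

620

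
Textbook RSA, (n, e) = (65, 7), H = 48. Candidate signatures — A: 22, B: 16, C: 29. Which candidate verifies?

A

Candidate A: Squares mod 65: 22^1≡22, 22^2≡29, 22^4≡61; 7 = 4 + 2 + 1, so 22^7 ≡ 61·29·22 ≡ 48 (mod 65)
  → matches H = 48
Candidate B: Squares mod 65: 16^1≡16, 16^2≡61, 16^4≡16; 7 = 4 + 2 + 1, so 16^7 ≡ 16·61·16 ≡ 16 (mod 65)
Candidate C: Squares mod 65: 29^1≡29, 29^2≡61, 29^4≡16; 7 = 4 + 2 + 1, so 29^7 ≡ 16·61·29 ≡ 29 (mod 65)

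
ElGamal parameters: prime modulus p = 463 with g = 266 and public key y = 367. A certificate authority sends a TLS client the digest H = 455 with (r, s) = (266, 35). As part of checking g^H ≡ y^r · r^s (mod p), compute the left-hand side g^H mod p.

337

266^2 = 70756 ≡ 380
266^4 ≡ 380^2 = 144400 ≡ 407
266^8 ≡ 407^2 = 165649 ≡ 358
266^16 ≡ 358^2 = 128164 ≡ 376
266^32 ≡ 376^2 = 141376 ≡ 161
266^64 ≡ 161^2 = 25921 ≡ 456
266^128 ≡ 456^2 = 207936 ≡ 49
266^256 ≡ 49^2 = 2401 ≡ 86
455 = 256 + 128 + 64 + 4 + 2 + 1, so 266^455 ≡ 86·49·456·407·380·266 ≡ 337 (mod 463)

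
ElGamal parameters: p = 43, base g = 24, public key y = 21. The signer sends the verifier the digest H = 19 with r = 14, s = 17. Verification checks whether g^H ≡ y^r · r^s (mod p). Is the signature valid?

Left side g^H mod p:
Squares mod 43: 24^1≡24, 24^2≡17, 24^4≡31, 24^8≡15, 24^16≡10
19 = 16 + 2 + 1, so 24^19 ≡ 10·17·24 ≡ 38 (mod 43)
Right side y^r · r^s mod p:
Squares mod 43: 21^1≡21, 21^2≡11, 21^4≡35, 21^8≡21
14 = 8 + 4 + 2, so 21^14 ≡ 21·35·11 ≡ 1 (mod 43)
Squares mod 43: 14^1≡14, 14^2≡24, 14^4≡17, 14^8≡31, 14^16≡15
17 = 16 + 1, so 14^17 ≡ 15·14 ≡ 38 (mod 43)
1·38 = 38 ≡ 38 (mod 43)
38 ≡ 38 (mod 43), so the signature is genuine.

valid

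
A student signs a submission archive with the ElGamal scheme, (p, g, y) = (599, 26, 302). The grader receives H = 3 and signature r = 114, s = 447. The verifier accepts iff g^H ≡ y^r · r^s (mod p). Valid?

no

Left side g^H mod p:
26^2 = 676 ≡ 77
3 = 2 + 1, so 26^3 ≡ 77·26 ≡ 205 (mod 599)
Right side y^r · r^s mod p:
302^2 = 91204 ≡ 156
302^4 ≡ 156^2 = 24336 ≡ 376
302^8 ≡ 376^2 = 141376 ≡ 12
302^16 ≡ 12^2 = 144
302^32 ≡ 144^2 = 20736 ≡ 370
302^64 ≡ 370^2 = 136900 ≡ 328
114 = 64 + 32 + 16 + 2, so 302^114 ≡ 328·370·144·156 ≡ 543 (mod 599)
114^2 = 12996 ≡ 417
114^4 ≡ 417^2 = 173889 ≡ 179
114^8 ≡ 179^2 = 32041 ≡ 294
114^16 ≡ 294^2 = 86436 ≡ 180
114^32 ≡ 180^2 = 32400 ≡ 54
114^64 ≡ 54^2 = 2916 ≡ 520
114^128 ≡ 520^2 = 270400 ≡ 251
114^256 ≡ 251^2 = 63001 ≡ 106
447 = 256 + 128 + 32 + 16 + 8 + 4 + 2 + 1, so 114^447 ≡ 106·251·54·180·294·179·417·114 ≡ 121 (mod 599)
543·121 = 65703 ≡ 412 (mod 599)
205 ≠ 412, so verification fails.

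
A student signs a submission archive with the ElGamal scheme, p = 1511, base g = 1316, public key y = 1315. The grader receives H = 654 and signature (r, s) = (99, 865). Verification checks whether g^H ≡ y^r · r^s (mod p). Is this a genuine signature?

genuine

Left side g^H mod p:
1316^2 = 1731856 ≡ 250
1316^4 ≡ 250^2 = 62500 ≡ 549
1316^8 ≡ 549^2 = 301401 ≡ 712
1316^16 ≡ 712^2 = 506944 ≡ 759
1316^32 ≡ 759^2 = 576081 ≡ 390
1316^64 ≡ 390^2 = 152100 ≡ 1000
1316^128 ≡ 1000^2 = 1000000 ≡ 1229
1316^256 ≡ 1229^2 = 1510441 ≡ 952
1316^512 ≡ 952^2 = 906304 ≡ 1215
654 = 512 + 128 + 8 + 4 + 2, so 1316^654 ≡ 1215·1229·712·549·250 ≡ 673 (mod 1511)
Right side y^r · r^s mod p:
1315^2 = 1729225 ≡ 641
1315^4 ≡ 641^2 = 410881 ≡ 1400
1315^8 ≡ 1400^2 = 1960000 ≡ 233
1315^16 ≡ 233^2 = 54289 ≡ 1404
1315^32 ≡ 1404^2 = 1971216 ≡ 872
1315^64 ≡ 872^2 = 760384 ≡ 351
99 = 64 + 32 + 2 + 1, so 1315^99 ≡ 351·872·641·1315 ≡ 836 (mod 1511)
99^2 = 9801 ≡ 735
99^4 ≡ 735^2 = 540225 ≡ 798
99^8 ≡ 798^2 = 636804 ≡ 673
99^16 ≡ 673^2 = 452929 ≡ 1140
99^32 ≡ 1140^2 = 1299600 ≡ 140
99^64 ≡ 140^2 = 19600 ≡ 1468
99^128 ≡ 1468^2 = 2155024 ≡ 338
99^256 ≡ 338^2 = 114244 ≡ 919
99^512 ≡ 919^2 = 844561 ≡ 1423
865 = 512 + 256 + 64 + 32 + 1, so 99^865 ≡ 1423·919·1468·140·99 ≡ 487 (mod 1511)
836·487 = 407132 ≡ 673 (mod 1511)
673 ≡ 673 (mod 1511), so the signature is genuine.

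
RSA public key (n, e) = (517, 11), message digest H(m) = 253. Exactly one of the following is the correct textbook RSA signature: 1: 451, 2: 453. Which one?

1

Candidate 1: Squares mod 517: 451^1≡451, 451^2≡220, 451^4≡319, 451^8≡429; 11 = 8 + 2 + 1, so 451^11 ≡ 429·220·451 ≡ 253 (mod 517)
  → matches H(m) = 253
Candidate 2: Squares mod 517: 453^1≡453, 453^2≡477, 453^4≡49, 453^8≡333; 11 = 8 + 2 + 1, so 453^11 ≡ 333·477·453 ≡ 464 (mod 517)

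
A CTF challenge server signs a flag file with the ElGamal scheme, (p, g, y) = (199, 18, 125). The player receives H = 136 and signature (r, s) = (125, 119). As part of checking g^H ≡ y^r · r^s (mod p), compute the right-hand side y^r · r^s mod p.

103

125^2 = 15625 ≡ 103
125^4 ≡ 103^2 = 10609 ≡ 62
125^8 ≡ 62^2 = 3844 ≡ 63
125^16 ≡ 63^2 = 3969 ≡ 188
125^32 ≡ 188^2 = 35344 ≡ 121
125^64 ≡ 121^2 = 14641 ≡ 114
125 = 64 + 32 + 16 + 8 + 4 + 1, so 125^125 ≡ 114·121·188·63·62·125 ≡ 62 (mod 199)
125^2 = 15625 ≡ 103
125^4 ≡ 103^2 = 10609 ≡ 62
125^8 ≡ 62^2 = 3844 ≡ 63
125^16 ≡ 63^2 = 3969 ≡ 188
125^32 ≡ 188^2 = 35344 ≡ 121
125^64 ≡ 121^2 = 14641 ≡ 114
119 = 64 + 32 + 16 + 4 + 2 + 1, so 125^119 ≡ 114·121·188·62·103·125 ≡ 114 (mod 199)
y^r · r^s ≡ 62·114 = 7068 ≡ 103 (mod 199)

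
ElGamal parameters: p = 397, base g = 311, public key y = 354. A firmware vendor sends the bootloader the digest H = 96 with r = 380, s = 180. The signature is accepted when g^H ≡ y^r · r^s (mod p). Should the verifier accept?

reject

Left side g^H mod p:
311^2 = 96721 ≡ 250
311^4 ≡ 250^2 = 62500 ≡ 171
311^8 ≡ 171^2 = 29241 ≡ 260
311^16 ≡ 260^2 = 67600 ≡ 110
311^32 ≡ 110^2 = 12100 ≡ 190
311^64 ≡ 190^2 = 36100 ≡ 370
96 = 64 + 32, so 311^96 ≡ 370·190 ≡ 31 (mod 397)
Right side y^r · r^s mod p:
354^2 = 125316 ≡ 261
354^4 ≡ 261^2 = 68121 ≡ 234
354^8 ≡ 234^2 = 54756 ≡ 367
354^16 ≡ 367^2 = 134689 ≡ 106
354^32 ≡ 106^2 = 11236 ≡ 120
354^64 ≡ 120^2 = 14400 ≡ 108
354^128 ≡ 108^2 = 11664 ≡ 151
354^256 ≡ 151^2 = 22801 ≡ 172
380 = 256 + 64 + 32 + 16 + 8 + 4, so 354^380 ≡ 172·108·120·106·367·234 ≡ 206 (mod 397)
380^2 = 144400 ≡ 289
380^4 ≡ 289^2 = 83521 ≡ 151
380^8 ≡ 151^2 = 22801 ≡ 172
380^16 ≡ 172^2 = 29584 ≡ 206
380^32 ≡ 206^2 = 42436 ≡ 354
380^64 ≡ 354^2 = 125316 ≡ 261
380^128 ≡ 261^2 = 68121 ≡ 234
180 = 128 + 32 + 16 + 4, so 380^180 ≡ 234·354·206·151 ≡ 273 (mod 397)
206·273 = 56238 ≡ 261 (mod 397)
31 ≠ 261, so verification fails.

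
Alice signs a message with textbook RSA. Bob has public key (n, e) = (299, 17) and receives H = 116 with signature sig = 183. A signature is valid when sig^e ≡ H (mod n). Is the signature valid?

invalid

sig^2 ≡ 183^2 = 33489 ≡ 1
sig^4 ≡ 1^2 = 1
sig^8 ≡ 1^2 = 1
sig^16 ≡ 1^2 = 1
17 = 16 + 1, so sig^17 ≡ 1·183 ≡ 183 (mod 299)
183 ≠ 116, so verification fails.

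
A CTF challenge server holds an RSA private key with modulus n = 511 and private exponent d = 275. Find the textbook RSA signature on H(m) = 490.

7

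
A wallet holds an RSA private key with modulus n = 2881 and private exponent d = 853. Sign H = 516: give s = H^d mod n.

1376

Squares mod 2881: H^1≡516, H^2≡1204, H^4≡473, H^8≡1892, H^16≡1462, H^32≡2623, H^64≡301, H^128≡1290, H^256≡1763, H^512≡2451
853 = 512 + 256 + 64 + 16 + 4 + 1, so H^853 ≡ 2451·1763·301·1462·473·516 ≡ 1376 (mod 2881)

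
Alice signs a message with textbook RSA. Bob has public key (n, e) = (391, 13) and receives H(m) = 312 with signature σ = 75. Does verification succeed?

σ^2 ≡ 75^2 = 5625 ≡ 151
σ^4 ≡ 151^2 = 22801 ≡ 123
σ^8 ≡ 123^2 = 15129 ≡ 271
13 = 8 + 4 + 1, so σ^13 ≡ 271·123·75 ≡ 312 (mod 391)
Since 312 equals the digest 312, verification succeeds.

passes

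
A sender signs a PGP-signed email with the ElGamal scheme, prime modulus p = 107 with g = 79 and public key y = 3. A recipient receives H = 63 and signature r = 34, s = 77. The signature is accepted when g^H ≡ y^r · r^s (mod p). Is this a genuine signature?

genuine

Left side g^H mod p:
79^2 = 6241 ≡ 35
79^4 ≡ 35^2 = 1225 ≡ 48
79^8 ≡ 48^2 = 2304 ≡ 57
79^16 ≡ 57^2 = 3249 ≡ 39
79^32 ≡ 39^2 = 1521 ≡ 23
63 = 32 + 16 + 8 + 4 + 2 + 1, so 79^63 ≡ 23·39·57·48·35·79 ≡ 69 (mod 107)
Right side y^r · r^s mod p:
3^2 = 9
3^4 ≡ 9^2 = 81
3^8 ≡ 81^2 = 6561 ≡ 34
3^16 ≡ 34^2 = 1156 ≡ 86
3^32 ≡ 86^2 = 7396 ≡ 13
34 = 32 + 2, so 3^34 ≡ 13·9 ≡ 10 (mod 107)
34^2 = 1156 ≡ 86
34^4 ≡ 86^2 = 7396 ≡ 13
34^8 ≡ 13^2 = 169 ≡ 62
34^16 ≡ 62^2 = 3844 ≡ 99
34^32 ≡ 99^2 = 9801 ≡ 64
34^64 ≡ 64^2 = 4096 ≡ 30
77 = 64 + 8 + 4 + 1, so 34^77 ≡ 30·62·13·34 ≡ 39 (mod 107)
10·39 = 390 ≡ 69 (mod 107)
69 ≡ 69 (mod 107), so the signature is genuine.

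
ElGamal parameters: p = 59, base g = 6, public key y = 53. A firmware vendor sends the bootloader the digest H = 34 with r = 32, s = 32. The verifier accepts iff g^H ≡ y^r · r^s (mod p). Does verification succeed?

Left side g^H mod p:
Squares mod 59: 6^1≡6, 6^2≡36, 6^4≡57, 6^8≡4, 6^16≡16, 6^32≡20
34 = 32 + 2, so 6^34 ≡ 20·36 ≡ 12 (mod 59)
Right side y^r · r^s mod p:
Squares mod 59: 53^1≡53, 53^2≡36, 53^4≡57, 53^8≡4, 53^16≡16, 53^32≡20
53^32 ≡ 20 (mod 59)
Squares mod 59: 32^1≡32, 32^2≡21, 32^4≡28, 32^8≡17, 32^16≡53, 32^32≡36
32^32 ≡ 36 (mod 59)
20·36 = 720 ≡ 12 (mod 59)
12 ≡ 12 (mod 59), so the signature is genuine.

passes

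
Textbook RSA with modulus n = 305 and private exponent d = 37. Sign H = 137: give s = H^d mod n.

H^37 mod 305 = 22

22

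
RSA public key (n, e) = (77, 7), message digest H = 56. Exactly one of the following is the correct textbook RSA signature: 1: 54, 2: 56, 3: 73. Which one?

2

Candidate 1: Squares mod 77: 54^1≡54, 54^2≡67, 54^4≡23; 7 = 4 + 2 + 1, so 54^7 ≡ 23·67·54 ≡ 54 (mod 77)
Candidate 2: Squares mod 77: 56^1≡56, 56^2≡56, 56^4≡56; 7 = 4 + 2 + 1, so 56^7 ≡ 56·56·56 ≡ 56 (mod 77)
  → matches H = 56
Candidate 3: Squares mod 77: 73^1≡73, 73^2≡16, 73^4≡25; 7 = 4 + 2 + 1, so 73^7 ≡ 25·16·73 ≡ 17 (mod 77)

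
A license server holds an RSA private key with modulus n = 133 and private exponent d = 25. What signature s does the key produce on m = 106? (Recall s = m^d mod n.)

106

m^25 mod 133 = 106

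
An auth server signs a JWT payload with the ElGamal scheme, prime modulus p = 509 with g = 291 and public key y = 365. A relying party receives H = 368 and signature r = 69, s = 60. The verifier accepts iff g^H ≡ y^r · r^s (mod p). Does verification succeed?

Left side g^H mod p:
Squares mod 509: 291^1≡291, 291^2≡187, 291^4≡357, 291^8≡199, 291^16≡408, 291^32≡21, 291^64≡441, 291^128≡43, 291^256≡322
368 = 256 + 64 + 32 + 16, so 291^368 ≡ 322·441·21·408 ≡ 256 (mod 509)
Right side y^r · r^s mod p:
Squares mod 509: 365^1≡365, 365^2≡376, 365^4≡383, 365^8≡97, 365^16≡247, 365^32≡438, 365^64≡460
69 = 64 + 4 + 1, so 365^69 ≡ 460·383·365 ≡ 167 (mod 509)
Squares mod 509: 69^1≡69, 69^2≡180, 69^4≡333, 69^8≡436, 69^16≡239, 69^32≡113
60 = 32 + 16 + 8 + 4, so 69^60 ≡ 113·239·436·333 ≡ 127 (mod 509)
167·127 = 21209 ≡ 340 (mod 509)
256 ≠ 340, so verification fails.

fails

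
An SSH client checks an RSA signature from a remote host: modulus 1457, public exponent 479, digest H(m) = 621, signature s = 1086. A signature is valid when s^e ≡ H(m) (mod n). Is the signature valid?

s^2 ≡ 1086^2 = 1179396 ≡ 683
s^4 ≡ 683^2 = 466489 ≡ 249
s^8 ≡ 249^2 = 62001 ≡ 807
s^16 ≡ 807^2 = 651249 ≡ 1427
s^32 ≡ 1427^2 = 2036329 ≡ 900
s^64 ≡ 900^2 = 810000 ≡ 1365
s^128 ≡ 1365^2 = 1863225 ≡ 1179
s^256 ≡ 1179^2 = 1390041 ≡ 63
479 = 256 + 128 + 64 + 16 + 8 + 4 + 2 + 1, so s^479 ≡ 63·1179·1365·1427·807·249·683·1086 ≡ 621 (mod 1457)
621 = H(m), so the signature checks out.

valid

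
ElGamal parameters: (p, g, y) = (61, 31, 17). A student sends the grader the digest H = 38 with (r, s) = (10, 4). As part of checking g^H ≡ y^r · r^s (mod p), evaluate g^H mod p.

31^2 = 961 ≡ 46
31^4 ≡ 46^2 = 2116 ≡ 42
31^8 ≡ 42^2 = 1764 ≡ 56
31^16 ≡ 56^2 = 3136 ≡ 25
31^32 ≡ 25^2 = 625 ≡ 15
38 = 32 + 4 + 2, so 31^38 ≡ 15·42·46 ≡ 5 (mod 61)

5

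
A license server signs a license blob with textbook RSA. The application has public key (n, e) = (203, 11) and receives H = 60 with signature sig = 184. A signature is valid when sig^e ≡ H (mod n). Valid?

yes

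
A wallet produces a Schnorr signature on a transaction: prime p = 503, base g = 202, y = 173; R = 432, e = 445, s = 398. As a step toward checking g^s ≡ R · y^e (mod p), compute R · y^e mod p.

396

173^2 = 29929 ≡ 252
173^4 ≡ 252^2 = 63504 ≡ 126
173^8 ≡ 126^2 = 15876 ≡ 283
173^16 ≡ 283^2 = 80089 ≡ 112
173^32 ≡ 112^2 = 12544 ≡ 472
173^64 ≡ 472^2 = 222784 ≡ 458
173^128 ≡ 458^2 = 209764 ≡ 13
173^256 ≡ 13^2 = 169
445 = 256 + 128 + 32 + 16 + 8 + 4 + 1, so 173^445 ≡ 169·13·472·112·283·126·173 ≡ 462 (mod 503)
R · y^e ≡ 432·462 = 199584 ≡ 396 (mod 503)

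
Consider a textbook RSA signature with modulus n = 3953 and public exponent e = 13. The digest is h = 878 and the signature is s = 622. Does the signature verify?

Squares mod 3953: s^1≡622, s^2≡3443, s^4≡3155, s^8≡371
13 = 8 + 4 + 1, so s^13 ≡ 371·3155·622 ≡ 2429 (mod 3953)
s^13 mod 3953 = 2429, but h = 878.

does not verify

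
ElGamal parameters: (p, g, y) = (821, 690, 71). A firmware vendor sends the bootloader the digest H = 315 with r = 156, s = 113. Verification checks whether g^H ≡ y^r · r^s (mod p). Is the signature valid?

valid

Left side g^H mod p:
Squares mod 821: 690^1≡690, 690^2≡741, 690^4≡653, 690^8≡310, 690^16≡43, 690^32≡207, 690^64≡157, 690^128≡19, 690^256≡361
315 = 256 + 32 + 16 + 8 + 2 + 1, so 690^315 ≡ 361·207·43·310·741·690 ≡ 258 (mod 821)
Right side y^r · r^s mod p:
Squares mod 821: 71^1≡71, 71^2≡115, 71^4≡89, 71^8≡532, 71^16≡600, 71^32≡402, 71^64≡688, 71^128≡448
156 = 128 + 16 + 8 + 4, so 71^156 ≡ 448·600·532·89 ≡ 400 (mod 821)
Squares mod 821: 156^1≡156, 156^2≡527, 156^4≡231, 156^8≡817, 156^16≡16, 156^32≡256, 156^64≡677
113 = 64 + 32 + 16 + 1, so 156^113 ≡ 677·256·16·156 ≡ 210 (mod 821)
400·210 = 84000 ≡ 258 (mod 821)
258 ≡ 258 (mod 821), so the signature is genuine.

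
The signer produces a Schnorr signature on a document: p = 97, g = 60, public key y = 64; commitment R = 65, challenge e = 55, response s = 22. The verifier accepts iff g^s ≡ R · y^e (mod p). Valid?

g^s mod p:
60^2 = 3600 ≡ 11
60^4 ≡ 11^2 = 121 ≡ 24
60^8 ≡ 24^2 = 576 ≡ 91
60^16 ≡ 91^2 = 8281 ≡ 36
22 = 16 + 4 + 2, so 60^22 ≡ 36·24·11 ≡ 95 (mod 97)
R · y^e mod p:
64^2 = 4096 ≡ 22
64^4 ≡ 22^2 = 484 ≡ 96
64^8 ≡ 96^2 = 9216 ≡ 1
64^16 ≡ 1^2 = 1
64^32 ≡ 1^2 = 1
55 = 32 + 16 + 4 + 2 + 1, so 64^55 ≡ 1·1·96·22·64 ≡ 47 (mod 97)
65·47 = 3055 ≡ 48 (mod 97)
95 ≠ 48; the check fails.

no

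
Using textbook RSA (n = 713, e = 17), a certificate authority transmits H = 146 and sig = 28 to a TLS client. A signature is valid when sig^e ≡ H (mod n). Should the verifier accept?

reject

sig^2 ≡ 28^2 = 784 ≡ 71
sig^4 ≡ 71^2 = 5041 ≡ 50
sig^8 ≡ 50^2 = 2500 ≡ 361
sig^16 ≡ 361^2 = 130321 ≡ 555
17 = 16 + 1, so sig^17 ≡ 555·28 ≡ 567 (mod 713)
The recovered value 567 does not match the digest 146.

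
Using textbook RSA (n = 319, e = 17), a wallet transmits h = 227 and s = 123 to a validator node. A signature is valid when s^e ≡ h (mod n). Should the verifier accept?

accept

s^2 ≡ 123^2 = 15129 ≡ 136
s^4 ≡ 136^2 = 18496 ≡ 313
s^8 ≡ 313^2 = 97969 ≡ 36
s^16 ≡ 36^2 = 1296 ≡ 20
17 = 16 + 1, so s^17 ≡ 20·123 ≡ 227 (mod 319)
Since 227 equals the digest 227, verification succeeds.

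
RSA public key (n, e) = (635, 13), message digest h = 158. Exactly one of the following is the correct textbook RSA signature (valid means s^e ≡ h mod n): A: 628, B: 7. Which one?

Candidate A: Squares mod 635: 628^1≡628, 628^2≡49, 628^4≡496, 628^8≡271; 13 = 8 + 4 + 1, so 628^13 ≡ 271·496·628 ≡ 158 (mod 635)
  → matches h = 158
Candidate B: Squares mod 635: 7^1≡7, 7^2≡49, 7^4≡496, 7^8≡271; 13 = 8 + 4 + 1, so 7^13 ≡ 271·496·7 ≡ 477 (mod 635)

A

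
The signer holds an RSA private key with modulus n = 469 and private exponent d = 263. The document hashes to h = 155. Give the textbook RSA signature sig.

h^2 ≡ 155^2 = 24025 ≡ 106
h^4 ≡ 106^2 = 11236 ≡ 449
h^8 ≡ 449^2 = 201601 ≡ 400
h^16 ≡ 400^2 = 160000 ≡ 71
h^32 ≡ 71^2 = 5041 ≡ 351
h^64 ≡ 351^2 = 123201 ≡ 323
h^128 ≡ 323^2 = 104329 ≡ 211
h^256 ≡ 211^2 = 44521 ≡ 435
263 = 256 + 4 + 2 + 1, so h^263 ≡ 435·449·106·155 ≡ 351 (mod 469)

351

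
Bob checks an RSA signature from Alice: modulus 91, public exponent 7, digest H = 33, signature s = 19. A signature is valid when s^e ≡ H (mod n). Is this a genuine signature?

s^2 ≡ 19^2 = 361 ≡ 88
s^4 ≡ 88^2 = 7744 ≡ 9
7 = 4 + 2 + 1, so s^7 ≡ 9·88·19 ≡ 33 (mod 91)
s^7 mod 91 = 33 matches H.

genuine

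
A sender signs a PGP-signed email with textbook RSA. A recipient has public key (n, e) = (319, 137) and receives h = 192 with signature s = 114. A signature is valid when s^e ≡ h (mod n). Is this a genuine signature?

s^2 ≡ 114^2 = 12996 ≡ 236
s^4 ≡ 236^2 = 55696 ≡ 190
s^8 ≡ 190^2 = 36100 ≡ 53
s^16 ≡ 53^2 = 2809 ≡ 257
s^32 ≡ 257^2 = 66049 ≡ 16
s^64 ≡ 16^2 = 256
s^128 ≡ 256^2 = 65536 ≡ 141
137 = 128 + 8 + 1, so s^137 ≡ 141·53·114 ≡ 192 (mod 319)
Since 192 equals the digest 192, verification succeeds.

genuine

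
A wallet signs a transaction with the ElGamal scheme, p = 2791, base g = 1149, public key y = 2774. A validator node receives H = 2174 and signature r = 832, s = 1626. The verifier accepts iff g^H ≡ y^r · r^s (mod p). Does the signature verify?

Left side g^H mod p:
1149^2 = 1320201 ≡ 58
1149^4 ≡ 58^2 = 3364 ≡ 573
1149^8 ≡ 573^2 = 328329 ≡ 1782
1149^16 ≡ 1782^2 = 3175524 ≡ 2157
1149^32 ≡ 2157^2 = 4652649 ≡ 52
1149^64 ≡ 52^2 = 2704
1149^128 ≡ 2704^2 = 7311616 ≡ 1987
1149^256 ≡ 1987^2 = 3948169 ≡ 1695
1149^512 ≡ 1695^2 = 2873025 ≡ 1086
1149^1024 ≡ 1086^2 = 1179396 ≡ 1594
1149^2048 ≡ 1594^2 = 2540836 ≡ 1026
2174 = 2048 + 64 + 32 + 16 + 8 + 4 + 2, so 1149^2174 ≡ 1026·2704·52·2157·1782·573·58 ≡ 2716 (mod 2791)
Right side y^r · r^s mod p:
2774^2 = 7695076 ≡ 289
2774^4 ≡ 289^2 = 83521 ≡ 2582
2774^8 ≡ 2582^2 = 6666724 ≡ 1816
2774^16 ≡ 1816^2 = 3297856 ≡ 1685
2774^32 ≡ 1685^2 = 2839225 ≡ 778
2774^64 ≡ 778^2 = 605284 ≡ 2428
2774^128 ≡ 2428^2 = 5895184 ≡ 592
2774^256 ≡ 592^2 = 350464 ≡ 1589
2774^512 ≡ 1589^2 = 2524921 ≡ 1857
832 = 512 + 256 + 64, so 2774^832 ≡ 1857·1589·2428 ≡ 2172 (mod 2791)
832^2 = 692224 ≡ 56
832^4 ≡ 56^2 = 3136 ≡ 345
832^8 ≡ 345^2 = 119025 ≡ 1803
832^16 ≡ 1803^2 = 3250809 ≡ 2085
832^32 ≡ 2085^2 = 4347225 ≡ 1638
832^64 ≡ 1638^2 = 2683044 ≡ 893
832^128 ≡ 893^2 = 797449 ≡ 2014
832^256 ≡ 2014^2 = 4056196 ≡ 873
832^512 ≡ 873^2 = 762129 ≡ 186
832^1024 ≡ 186^2 = 34596 ≡ 1104
1626 = 1024 + 512 + 64 + 16 + 8 + 2, so 832^1626 ≡ 1104·186·893·2085·1803·56 ≡ 1461 (mod 2791)
2172·1461 = 3173292 ≡ 2716 (mod 2791)
2716 ≡ 2716 (mod 2791), so the signature is genuine.

verifies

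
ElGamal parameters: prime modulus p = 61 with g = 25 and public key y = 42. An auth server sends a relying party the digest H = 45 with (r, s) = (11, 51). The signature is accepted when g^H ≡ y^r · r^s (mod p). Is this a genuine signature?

Left side g^H mod p:
25^2 = 625 ≡ 15
25^4 ≡ 15^2 = 225 ≡ 42
25^8 ≡ 42^2 = 1764 ≡ 56
25^16 ≡ 56^2 = 3136 ≡ 25
25^32 ≡ 25^2 = 625 ≡ 15
45 = 32 + 8 + 4 + 1, so 25^45 ≡ 15·56·42·25 ≡ 1 (mod 61)
Right side y^r · r^s mod p:
42^2 = 1764 ≡ 56
42^4 ≡ 56^2 = 3136 ≡ 25
42^8 ≡ 25^2 = 625 ≡ 15
11 = 8 + 2 + 1, so 42^11 ≡ 15·56·42 ≡ 22 (mod 61)
11^2 = 121 ≡ 60
11^4 ≡ 60^2 = 3600 ≡ 1
11^8 ≡ 1^2 = 1
11^16 ≡ 1^2 = 1
11^32 ≡ 1^2 = 1
51 = 32 + 16 + 2 + 1, so 11^51 ≡ 1·1·60·11 ≡ 50 (mod 61)
22·50 = 1100 ≡ 2 (mod 61)
1 ≠ 2, so verification fails.

forged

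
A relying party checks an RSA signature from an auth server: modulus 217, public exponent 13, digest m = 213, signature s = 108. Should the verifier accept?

accept

s^2 ≡ 108^2 = 11664 ≡ 163
s^4 ≡ 163^2 = 26569 ≡ 95
s^8 ≡ 95^2 = 9025 ≡ 128
13 = 8 + 4 + 1, so s^13 ≡ 128·95·108 ≡ 213 (mod 217)
s^13 mod 217 = 213 matches m.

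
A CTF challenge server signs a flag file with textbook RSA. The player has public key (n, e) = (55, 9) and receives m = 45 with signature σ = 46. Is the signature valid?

invalid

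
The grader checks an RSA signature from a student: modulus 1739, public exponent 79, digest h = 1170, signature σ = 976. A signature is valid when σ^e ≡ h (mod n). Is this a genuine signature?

σ^2 ≡ 976^2 = 952576 ≡ 1343
σ^4 ≡ 1343^2 = 1803649 ≡ 306
σ^8 ≡ 306^2 = 93636 ≡ 1469
σ^16 ≡ 1469^2 = 2157961 ≡ 1601
σ^32 ≡ 1601^2 = 2563201 ≡ 1654
σ^64 ≡ 1654^2 = 2735716 ≡ 269
79 = 64 + 8 + 4 + 2 + 1, so σ^79 ≡ 269·1469·306·1343·976 ≡ 1170 (mod 1739)
σ^79 mod 1739 = 1170 matches h.

genuine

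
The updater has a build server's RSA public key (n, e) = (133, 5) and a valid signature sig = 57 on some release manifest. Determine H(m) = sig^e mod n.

57

sig^2 ≡ 57^2 = 3249 ≡ 57
sig^4 ≡ 57^2 = 3249 ≡ 57
5 = 4 + 1, so sig^5 ≡ 57·57 ≡ 57 (mod 133)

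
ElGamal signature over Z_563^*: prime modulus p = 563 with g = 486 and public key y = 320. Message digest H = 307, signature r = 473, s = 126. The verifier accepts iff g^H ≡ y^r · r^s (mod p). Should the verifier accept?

reject

Left side g^H mod p:
Squares mod 563: 486^1≡486, 486^2≡299, 486^4≡447, 486^8≡507, 486^16≡321, 486^32≡12, 486^64≡144, 486^128≡468, 486^256≡17
307 = 256 + 32 + 16 + 2 + 1, so 486^307 ≡ 17·12·321·299·486 ≡ 426 (mod 563)
Right side y^r · r^s mod p:
Squares mod 563: 320^1≡320, 320^2≡497, 320^4≡415, 320^8≡510, 320^16≡557, 320^32≡36, 320^64≡170, 320^128≡187, 320^256≡63
473 = 256 + 128 + 64 + 16 + 8 + 1, so 320^473 ≡ 63·187·170·557·510·320 ≡ 301 (mod 563)
Squares mod 563: 473^1≡473, 473^2≡218, 473^4≡232, 473^8≡339, 473^16≡69, 473^32≡257, 473^64≡178
126 = 64 + 32 + 16 + 8 + 4 + 2, so 473^126 ≡ 178·257·69·339·232·218 ≡ 166 (mod 563)
301·166 = 49966 ≡ 422 (mod 563)
426 ≠ 422, so verification fails.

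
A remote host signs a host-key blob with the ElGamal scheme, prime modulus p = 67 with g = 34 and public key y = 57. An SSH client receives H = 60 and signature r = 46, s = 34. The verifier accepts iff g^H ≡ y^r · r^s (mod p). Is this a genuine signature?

Left side g^H mod p:
34^2 = 1156 ≡ 17
34^4 ≡ 17^2 = 289 ≡ 21
34^8 ≡ 21^2 = 441 ≡ 39
34^16 ≡ 39^2 = 1521 ≡ 47
34^32 ≡ 47^2 = 2209 ≡ 65
60 = 32 + 16 + 8 + 4, so 34^60 ≡ 65·47·39·21 ≡ 64 (mod 67)
Right side y^r · r^s mod p:
57^2 = 3249 ≡ 33
57^4 ≡ 33^2 = 1089 ≡ 17
57^8 ≡ 17^2 = 289 ≡ 21
57^16 ≡ 21^2 = 441 ≡ 39
57^32 ≡ 39^2 = 1521 ≡ 47
46 = 32 + 8 + 4 + 2, so 57^46 ≡ 47·21·17·33 ≡ 19 (mod 67)
46^2 = 2116 ≡ 39
46^4 ≡ 39^2 = 1521 ≡ 47
46^8 ≡ 47^2 = 2209 ≡ 65
46^16 ≡ 65^2 = 4225 ≡ 4
46^32 ≡ 4^2 = 16
34 = 32 + 2, so 46^34 ≡ 16·39 ≡ 21 (mod 67)
19·21 = 399 ≡ 64 (mod 67)
64 ≡ 64 (mod 67), so the signature is genuine.

genuine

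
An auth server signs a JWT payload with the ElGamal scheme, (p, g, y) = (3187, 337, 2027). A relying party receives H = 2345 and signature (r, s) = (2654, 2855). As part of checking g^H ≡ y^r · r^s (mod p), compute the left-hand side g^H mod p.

2562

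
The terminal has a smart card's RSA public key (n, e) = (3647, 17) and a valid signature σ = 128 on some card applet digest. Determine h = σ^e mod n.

Squares mod 3647: σ^1≡128, σ^2≡1796, σ^4≡1668, σ^8≡3210, σ^16≡1325
17 = 16 + 1, so σ^17 ≡ 1325·128 ≡ 1838 (mod 3647)

1838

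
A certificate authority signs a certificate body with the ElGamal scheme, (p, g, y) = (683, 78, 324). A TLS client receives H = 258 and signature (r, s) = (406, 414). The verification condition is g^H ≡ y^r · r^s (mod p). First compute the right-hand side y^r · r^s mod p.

324^406 mod 683 = 529
406^414 mod 683 = 244
y^r · r^s ≡ 529·244 = 129076 ≡ 672 (mod 683)

672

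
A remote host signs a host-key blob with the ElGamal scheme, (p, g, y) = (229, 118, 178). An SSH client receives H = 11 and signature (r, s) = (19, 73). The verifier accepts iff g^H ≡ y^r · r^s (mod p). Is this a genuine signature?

forged

Left side g^H mod p:
Squares mod 229: 118^1≡118, 118^2≡184, 118^4≡193, 118^8≡151
11 = 8 + 2 + 1, so 118^11 ≡ 151·184·118 ≡ 148 (mod 229)
Right side y^r · r^s mod p:
Squares mod 229: 178^1≡178, 178^2≡82, 178^4≡83, 178^8≡19, 178^16≡132
19 = 16 + 2 + 1, so 178^19 ≡ 132·82·178 ≡ 95 (mod 229)
Squares mod 229: 19^1≡19, 19^2≡132, 19^4≡20, 19^8≡171, 19^16≡158, 19^32≡3, 19^64≡9
73 = 64 + 8 + 1, so 19^73 ≡ 9·171·19 ≡ 158 (mod 229)
95·158 = 15010 ≡ 125 (mod 229)
148 ≠ 125, so verification fails.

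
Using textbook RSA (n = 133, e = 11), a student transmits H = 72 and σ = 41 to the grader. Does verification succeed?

σ^2 ≡ 41^2 = 1681 ≡ 85
σ^4 ≡ 85^2 = 7225 ≡ 43
σ^8 ≡ 43^2 = 1849 ≡ 120
11 = 8 + 2 + 1, so σ^11 ≡ 120·85·41 ≡ 48 (mod 133)
48 ≠ 72, so verification fails.

fails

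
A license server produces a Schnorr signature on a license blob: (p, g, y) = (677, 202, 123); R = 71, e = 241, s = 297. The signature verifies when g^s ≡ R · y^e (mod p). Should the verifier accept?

g^s mod p:
202^2 = 40804 ≡ 184
202^4 ≡ 184^2 = 33856 ≡ 6
202^8 ≡ 6^2 = 36
202^16 ≡ 36^2 = 1296 ≡ 619
202^32 ≡ 619^2 = 383161 ≡ 656
202^64 ≡ 656^2 = 430336 ≡ 441
202^128 ≡ 441^2 = 194481 ≡ 182
202^256 ≡ 182^2 = 33124 ≡ 628
297 = 256 + 32 + 8 + 1, so 202^297 ≡ 628·656·36·202 ≡ 7 (mod 677)
R · y^e mod p:
123^2 = 15129 ≡ 235
123^4 ≡ 235^2 = 55225 ≡ 388
123^8 ≡ 388^2 = 150544 ≡ 250
123^16 ≡ 250^2 = 62500 ≡ 216
123^32 ≡ 216^2 = 46656 ≡ 620
123^64 ≡ 620^2 = 384400 ≡ 541
123^128 ≡ 541^2 = 292681 ≡ 217
241 = 128 + 64 + 32 + 16 + 1, so 123^241 ≡ 217·541·620·216·123 ≡ 515 (mod 677)
71·515 = 36565 ≡ 7 (mod 677)
7 ≡ 7 (mod 677); signature holds.

accept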